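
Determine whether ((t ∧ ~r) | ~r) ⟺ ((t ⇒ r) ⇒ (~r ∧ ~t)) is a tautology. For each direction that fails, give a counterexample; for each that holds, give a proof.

Equivalent; both directions hold.

Forward direction. Assume the antecedent. If t is true, the antecedent forces (t = T, r = F), and (t ⇒ r) ⇒ (~r ∧ ~t) holds there. If t is false, the antecedent forces (t = F, r = F), and (t ⇒ r) ⇒ (~r ∧ ~t) holds there. Either way (t ⇒ r) ⇒ (~r ∧ ~t) holds.

Converse. Assume the antecedent. If t is true, the antecedent forces (t = T, r = F), and (t ∧ ~r) | ~r holds there. If t is false, the antecedent forces (t = F, r = F), and (t ∧ ~r) | ~r holds there. Either way (t ∧ ~r) | ~r holds.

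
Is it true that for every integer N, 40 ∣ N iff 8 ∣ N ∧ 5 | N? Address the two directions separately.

Both implications hold.

(⇐) Suppose 8 ∣ N and 5 ∣ N. Any common multiple of 8 and 5 is a multiple of their lcm; here gcd(8, 5) = 1, so lcm(8, 5) = 8·5 = 40, so 40 ∣ N.

(⇒) If 40 ∣ N, write N = 40q. Since 40 = 5·8, N = 8·(5q), so 8 ∣ N; and since 40 = 8·5, N = 5·(8q), so 5 ∣ N.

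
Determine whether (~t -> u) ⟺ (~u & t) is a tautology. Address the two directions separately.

(→) This fails. Under u = T, t = F, the left side is true but the right side is false.

(←) Assume the antecedent. If u is true, the antecedent cannot hold. If u is false, the antecedent forces (u = F, t = T), and ~t -> u holds there. Either way ~t -> u holds.

Only the reverse direction holds.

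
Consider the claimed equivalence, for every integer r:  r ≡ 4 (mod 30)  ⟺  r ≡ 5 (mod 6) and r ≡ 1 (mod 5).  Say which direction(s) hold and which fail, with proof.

Neither implication holds.

Forward direction. This fails: r = 4 gives 4 ≡ 4 (mod 30) but 4 ≡ 4 (mod 6), so the conjunction on the right does not hold.

Converse. This fails: r = 11 satisfies both congruences on the right (11 ≡ 5 mod 6 and 11 ≡ 1 mod 5) yet 11 ≡ 11 (mod 30), not 4.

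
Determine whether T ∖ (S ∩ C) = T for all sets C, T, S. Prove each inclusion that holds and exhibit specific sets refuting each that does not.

Only the forward inclusion holds.

(⊆) Let x ∈ T ∖ (S ∩ C). Then either x ∈ T and x ∉ C, S; or x ∈ C ∩ T and x ∉ S; or x ∈ T ∩ S and x ∉ C. In each case x ∈ T, so T ∖ (S ∩ C) ⊆ T.

(⊇) This inclusion fails. Take C = {1}, T = {1}, S = {1}; then 1 ∈ T but 1 ∉ T ∖ (S ∩ C).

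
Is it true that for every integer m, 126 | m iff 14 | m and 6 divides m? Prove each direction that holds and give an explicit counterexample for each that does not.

(⇒) If 126 ∣ m, write m = 126q. Since 126 = 9·14, m = 14·(9q), so 14 ∣ m; and since 126 = 21·6, m = 6·(21q), so 6 ∣ m.

(⇐) This fails: take m = 42. Both 14 ∣ 42 and 6 ∣ 42, yet 42 is not a multiple of 126 (since 42 = 0·126 + 42), so 126 ∤ 42.

Not equivalent: only (⇒) holds.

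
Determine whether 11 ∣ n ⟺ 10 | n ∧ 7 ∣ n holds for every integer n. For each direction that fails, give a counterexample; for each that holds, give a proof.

[⇒] This fails: take n = 11. Certainly 11 ∣ 11, but 10 ∤ 11.

[⇐] This fails: take n = 70. Both 10 ∣ 70 and 7 ∣ 70, yet 70 is not a multiple of 11 (since 70 = 6·11 + 4), so 11 ∤ 70.

Both directions fail.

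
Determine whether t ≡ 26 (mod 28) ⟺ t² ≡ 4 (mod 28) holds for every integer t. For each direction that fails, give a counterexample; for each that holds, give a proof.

The forward direction holds; the converse fails.

(→) Suppose t ≡ 26 (mod 28). Write t = 28j + 26. Then (28j + 26)² = 784j² + 1456j + 676 = 28(28j² + 52j + 24) + 4, so t² ≡ 4 (mod 28).

(←) This fails: take t = 2. Then 2² = 4 ≡ 4 (mod 28), yet 2 ≡ 2 (mod 28), not 26.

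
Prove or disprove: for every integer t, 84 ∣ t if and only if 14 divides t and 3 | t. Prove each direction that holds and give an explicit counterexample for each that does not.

Not equivalent: only (⇒) holds.

(⇒) If 84 ∣ t, write t = 84q. Since 84 = 6·14, t = 14·(6q), so 14 ∣ t; and since 84 = 28·3, t = 3·(28q), so 3 ∣ t.

(⇐) This fails: take t = 42. Both 14 ∣ 42 and 3 ∣ 42, yet 42 is not a multiple of 84 (since 42 = 0·84 + 42), so 84 ∤ 42.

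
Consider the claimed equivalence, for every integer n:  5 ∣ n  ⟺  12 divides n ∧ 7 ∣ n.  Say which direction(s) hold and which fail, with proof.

Neither direction holds.

[⇒] This fails: take n = 5. Certainly 5 ∣ 5, but 12 ∤ 5.

[⇐] This fails: take n = 84. Both 12 ∣ 84 and 7 ∣ 84, yet 84 is not a multiple of 5 (since 84 = 16·5 + 4), so 5 ∤ 84.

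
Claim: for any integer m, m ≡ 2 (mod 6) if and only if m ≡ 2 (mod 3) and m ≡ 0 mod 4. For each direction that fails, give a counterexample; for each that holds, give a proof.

[⇒] This fails: m = 2 gives 2 ≡ 2 (mod 6) but 2 ≡ 2 (mod 4), so the conjunction on the right does not hold.

[⇐] Conversely, if m ≡ 2 (mod 3) and m ≡ 0 (mod 4), then by the Chinese remainder theorem m ≡ 8 (mod 12). Since 8 ≡ 2 (mod 6) and 6 ∣ 12, we get m ≡ 2 (mod 6).

Only the converse holds.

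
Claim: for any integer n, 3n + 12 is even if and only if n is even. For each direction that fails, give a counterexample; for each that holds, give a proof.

Forward direction. Suppose 3n + 12 is even. Since 3 is odd, 3n and n have the same parity, so 3n + 12 ≡ n + 12 (mod 2). As 12 is even, 3n + 12 is even exactly when n is even. Thus n is even.

Converse. Suppose n is even; write n = 2j. Then 3n + 12 = 3·(2j) + 12 = 2·3j + 12, which is even.

The biconditional holds.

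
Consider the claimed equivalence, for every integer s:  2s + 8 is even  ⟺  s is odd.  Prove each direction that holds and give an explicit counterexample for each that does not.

Only the converse holds.

(⟹) This fails: take s = 0. Then 2s + 8 = 8, which is even, yet s = 0 is even, not odd.

(⟸) Suppose s is odd. Since 2 is even, 2s is even for every s, so 2s + 8 has the same parity as 8, which is even. Hence 2s + 8 is even.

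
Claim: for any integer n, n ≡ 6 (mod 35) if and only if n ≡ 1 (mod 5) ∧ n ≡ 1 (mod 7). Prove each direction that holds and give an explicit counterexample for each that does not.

Neither implication holds.

Forward direction. This fails: n = 6 gives 6 ≡ 6 (mod 35) but 6 ≡ 6 (mod 7), so the conjunction on the right does not hold.

Converse. This fails: n = 1 satisfies both congruences on the right (1 ≡ 1 mod 5 and 1 ≡ 1 mod 7) yet 1 ≡ 1 (mod 35), not 6.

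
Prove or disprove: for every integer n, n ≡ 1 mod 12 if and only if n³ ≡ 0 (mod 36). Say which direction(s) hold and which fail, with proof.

(⇒) fails and (⇐) fails.

(⇒) This fails: take n = 1. Then 1 ≡ 1 (mod 12), but 1³ = 1 ≡ 1 (mod 36), not 0.

(⇐) This fails: take n = 0. Then 0³ = 0 ≡ 0 (mod 36), yet 0 ≡ 0 (mod 12), not 1.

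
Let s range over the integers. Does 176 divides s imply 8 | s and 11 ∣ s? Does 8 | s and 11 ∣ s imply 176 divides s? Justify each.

The forward direction holds; the converse fails.

(⟹) If 176 ∣ s, write s = 176q. Since 176 = 22·8, s = 8·(22q), so 8 ∣ s; and since 176 = 16·11, s = 11·(16q), so 11 ∣ s.

(⟸) This fails: take s = 88. Both 8 ∣ 88 and 11 ∣ 88, yet 88 is not a multiple of 176 (since 88 = 0·176 + 88), so 176 ∤ 88.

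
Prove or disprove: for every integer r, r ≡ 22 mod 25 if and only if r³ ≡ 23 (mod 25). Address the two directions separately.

Both directions hold; the statement is true.

(⟹) Suppose r ≡ 22 mod 25. Write r = 25j + 22. Then (25j + 22)³ = 15625j³ + 41250j² + 36300j + 10648 = 25(625j³ + 1650j² + 1452j + 425) + 23, so r³ ≡ 23 (mod 25).

(⟸) Conversely, suppose r³ ≡ 23 (mod 25). The only residue r in {0, …, 24} with r³ ≡ 23 (mod 25) is r = 22, so r ≡ 22 (mod 25).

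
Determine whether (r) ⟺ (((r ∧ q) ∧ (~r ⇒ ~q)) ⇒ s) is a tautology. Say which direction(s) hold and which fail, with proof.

Neither direction holds.

(⟹) This fails. Under q = T, r = T, s = F, the left side is true but the right side is false.

(⟸) This fails. Under q = F, r = F, s = F, the left side is false but the right side is true.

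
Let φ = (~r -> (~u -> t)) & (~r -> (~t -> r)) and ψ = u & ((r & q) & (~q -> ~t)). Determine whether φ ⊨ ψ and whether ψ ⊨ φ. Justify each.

(⟹) This fails. Under r = T, u = F, t = F, q = F, the left side is true but the right side is false.

(⟸) Assume the antecedent. If r is true, the consequent reduces to true regardless of the other variables. If r is false, the antecedent cannot hold. Either way the consequent holds.

Not equivalent: only (⇐) holds.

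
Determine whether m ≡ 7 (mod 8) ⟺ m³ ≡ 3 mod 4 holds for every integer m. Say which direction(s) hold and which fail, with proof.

(→) Suppose m ≡ 7 (mod 8). Then m³ ≡ 7³ = 343 (mod 8), and since 4 ∣ 8, also m³ ≡ 3 (mod 4).

(←) This fails: take m = 3. Then 3³ = 27 ≡ 3 (mod 4), yet 3 ≡ 3 (mod 8), not 7.

The forward direction holds; the converse fails.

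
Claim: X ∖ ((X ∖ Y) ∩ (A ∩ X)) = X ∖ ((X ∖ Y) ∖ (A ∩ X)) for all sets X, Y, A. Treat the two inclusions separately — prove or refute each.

(⟹) This inclusion fails. Take X = {1}, Y = ∅, A = ∅; then 1 ∈ X ∖ ((X ∖ Y) ∩ (A ∩ X)) but 1 ∉ X ∖ ((X ∖ Y) ∖ (A ∩ X)).

(⟸) This inclusion fails. Take X = {1}, Y = ∅, A = {1}; then 1 ∈ X ∖ ((X ∖ Y) ∖ (A ∩ X)) but 1 ∉ X ∖ ((X ∖ Y) ∩ (A ∩ X)).

Both inclusions fail.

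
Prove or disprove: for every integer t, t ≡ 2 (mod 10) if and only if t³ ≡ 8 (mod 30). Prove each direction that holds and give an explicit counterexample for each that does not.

Not equivalent: only (⇐) holds.

Forward direction. This fails: take t = 12. Then 12 ≡ 2 (mod 10), but 12³ = 1728 ≡ 18 (mod 30), not 8.

Converse. The residues r modulo 30 with r³ ≡ 8 (mod 30) are exactly {2}, and each is ≡ 2 (mod 10).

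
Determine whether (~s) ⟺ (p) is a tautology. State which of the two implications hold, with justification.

(⇒) This fails. Under p = F, s = F, the left side is true but the right side is false.

(⇐) This fails. Under p = T, s = T, the left side is false but the right side is true.

(⇒) fails and (⇐) fails.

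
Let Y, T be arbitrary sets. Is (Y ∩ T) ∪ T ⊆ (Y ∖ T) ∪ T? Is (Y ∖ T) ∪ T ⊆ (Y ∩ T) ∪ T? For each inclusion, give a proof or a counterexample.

(⊇) This inclusion fails. Take Y = {1}, T = ∅; then 1 ∈ (Y ∖ T) ∪ T but 1 ∉ (Y ∩ T) ∪ T.

(⊆) Let x ∈ (Y ∩ T) ∪ T. Then either x ∈ T and x ∉ Y; or x ∈ Y ∩ T. In each case x ∈ (Y ∖ T) ∪ T, so (Y ∩ T) ∪ T ⊆ (Y ∖ T) ∪ T.

The sets are not equal: only the forward inclusion holds.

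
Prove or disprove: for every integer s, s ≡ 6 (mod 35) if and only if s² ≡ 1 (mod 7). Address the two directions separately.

(→) Suppose s ≡ 6 (mod 35). Then s² ≡ 6² = 36 (mod 35), and since 7 ∣ 35, also s² ≡ 1 (mod 7).

(←) This fails: take s = 1. Then 1² = 1 ≡ 1 (mod 7), yet 1 ≡ 1 (mod 35), not 6.

The forward direction holds; the converse fails.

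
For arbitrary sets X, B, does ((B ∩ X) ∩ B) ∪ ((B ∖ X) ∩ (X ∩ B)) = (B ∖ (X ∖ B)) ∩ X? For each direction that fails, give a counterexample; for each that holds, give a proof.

(⟹) Let x ∈ ((B ∩ X) ∩ B) ∪ ((B ∖ X) ∩ (X ∩ B)). Then x ∈ X ∩ B, from which x ∈ (B ∖ (X ∖ B)) ∩ X.

(⟸) Let x ∈ (B ∖ (X ∖ B)) ∩ X. Then x ∈ X ∩ B, from which x ∈ ((B ∩ X) ∩ B) ∪ ((B ∖ X) ∩ (X ∩ B)).

Both inclusions hold.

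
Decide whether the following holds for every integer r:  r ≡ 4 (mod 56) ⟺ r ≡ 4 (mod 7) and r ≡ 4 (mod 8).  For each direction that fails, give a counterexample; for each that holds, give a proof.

Equivalent; both directions hold.

(⇒) Suppose r ≡ 4 (mod 56); write r = 56j + 4. Since 7 ∣ 56, reducing mod 7 gives r ≡ 4 (mod 7); since 8 ∣ 56, reducing mod 8 gives r ≡ 4 (mod 8).

(⇐) Conversely, if r ≡ 4 (mod 7) and r ≡ 4 (mod 8), then by the Chinese remainder theorem r ≡ 4 (mod 56). This is exactly r ≡ 4 (mod 56).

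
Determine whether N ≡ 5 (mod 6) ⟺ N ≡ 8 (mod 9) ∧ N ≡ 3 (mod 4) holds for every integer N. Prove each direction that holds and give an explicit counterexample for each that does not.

Only the converse holds.

(⇒) This fails: N = 5 gives 5 ≡ 5 (mod 6) but 5 ≡ 5 (mod 9), so the conjunction on the right does not hold.

(⇐) Conversely, if N ≡ 8 (mod 9) and N ≡ 3 (mod 4), then by the Chinese remainder theorem N ≡ 35 (mod 36). Since 35 ≡ 5 (mod 6) and 6 ∣ 36, we get N ≡ 5 (mod 6).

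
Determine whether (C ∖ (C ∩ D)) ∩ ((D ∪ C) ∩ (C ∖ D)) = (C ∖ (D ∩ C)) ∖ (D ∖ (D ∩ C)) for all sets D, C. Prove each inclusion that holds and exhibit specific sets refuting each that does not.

(⟹) Let x ∈ (C ∖ (C ∩ D)) ∩ ((D ∪ C) ∩ (C ∖ D)). Then x ∈ C and x ∉ D, from which x ∈ (C ∖ (D ∩ C)) ∖ (D ∖ (D ∩ C)).

(⟸) Let x ∈ (C ∖ (D ∩ C)) ∖ (D ∖ (D ∩ C)). Then x ∈ C and x ∉ D, from which x ∈ (C ∖ (C ∩ D)) ∩ ((D ∪ C) ∩ (C ∖ D)).

The two sets are equal.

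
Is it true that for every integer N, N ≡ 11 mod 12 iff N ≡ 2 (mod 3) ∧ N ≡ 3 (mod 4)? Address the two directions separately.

Both directions hold; the statement is true.

[⇒] Suppose N ≡ 11 (mod 12); write N = 12j + 11. Since 3 ∣ 12, reducing mod 3 gives N ≡ 11 ≡ 2 (mod 3); since 4 ∣ 12, reducing mod 4 gives N ≡ 11 ≡ 3 (mod 4).

[⇐] Conversely, if N ≡ 2 (mod 3) and N ≡ 3 (mod 4), then by the Chinese remainder theorem N ≡ 11 (mod 12). This is exactly N ≡ 11 (mod 12).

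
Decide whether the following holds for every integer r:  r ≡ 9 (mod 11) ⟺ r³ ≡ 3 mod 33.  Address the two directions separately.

(⟹) This fails: take r = 20. Then 20 ≡ 9 (mod 11), but 20³ = 8000 ≡ 14 (mod 33), not 3.

(⟸) Conversely, the residues r modulo 33 with r³ ≡ 3 (mod 33) are exactly {9}, and each is ≡ 9 (mod 11).

Only the reverse direction holds.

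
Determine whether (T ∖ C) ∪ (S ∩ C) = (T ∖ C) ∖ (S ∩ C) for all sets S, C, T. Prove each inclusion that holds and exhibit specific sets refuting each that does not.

Reverse inclusion. Let x ∈ (T ∖ C) ∖ (S ∩ C). Then either x ∈ T and x ∉ S, C; or x ∈ S ∩ T and x ∉ C. In each case x ∈ (T ∖ C) ∪ (S ∩ C), so (T ∖ C) ∖ (S ∩ C) ⊆ (T ∖ C) ∪ (S ∩ C).

Forward inclusion. This inclusion fails. Take S = {1}, C = {1}, T = ∅; then 1 ∈ (T ∖ C) ∪ (S ∩ C) but 1 ∉ (T ∖ C) ∖ (S ∩ C).

The sets are not equal: only the reverse inclusion holds.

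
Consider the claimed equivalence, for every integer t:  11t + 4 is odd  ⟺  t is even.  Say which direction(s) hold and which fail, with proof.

Neither implication holds.

(⇒) This fails: t = 7 gives 11t + 4 = 81, which is odd, but 7 is odd, not even.

(⇐) This also fails: t = 6 is even, but 11t + 4 = 70 is even, not odd.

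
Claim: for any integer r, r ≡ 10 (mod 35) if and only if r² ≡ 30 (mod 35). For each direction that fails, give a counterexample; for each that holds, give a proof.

Not equivalent: only (⇒) holds.

(←) This fails: take r = 25. Then 25² = 625 ≡ 30 (mod 35), yet 25 ≡ 25 (mod 35), not 10.

(→) Suppose r ≡ 10 (mod 35). Write r = 35j + 10. Then (35j + 10)² = 1225j² + 700j + 100 = 35(35j² + 20j + 2) + 30, so r² ≡ 30 (mod 35).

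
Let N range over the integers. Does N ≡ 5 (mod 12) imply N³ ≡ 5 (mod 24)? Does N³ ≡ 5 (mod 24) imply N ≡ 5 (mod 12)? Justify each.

[⇒] This fails: take N = 17. Then 17 ≡ 5 (mod 12), but 17³ = 4913 ≡ 17 (mod 24), not 5.

[⇐] Conversely, the residues r modulo 24 with r³ ≡ 5 (mod 24) are exactly {5}, and each is ≡ 5 (mod 12).

Only the converse holds.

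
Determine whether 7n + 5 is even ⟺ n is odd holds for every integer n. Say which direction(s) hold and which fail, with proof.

(→) Suppose 7n + 5 is even. Since 7 is odd, 7n and n have the same parity, so 7n + 5 ≡ n + 5 (mod 2). As 5 is odd, 7n + 5 is even exactly when n is odd. Thus n is odd.

(←) Conversely, suppose n is odd; write n = 2j + 1. Then 7n + 5 = 7·(2j + 1) + 5 = 2·7j + 12, which is even.

The biconditional holds.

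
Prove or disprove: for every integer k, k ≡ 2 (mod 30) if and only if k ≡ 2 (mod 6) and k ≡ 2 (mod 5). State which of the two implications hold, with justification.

Both implications hold.

Forward direction. Suppose k ≡ 2 (mod 30); write k = 30j + 2. Since 6 ∣ 30, reducing mod 6 gives k ≡ 2 (mod 6); since 5 ∣ 30, reducing mod 5 gives k ≡ 2 (mod 5).

Converse. If k ≡ 2 (mod 6) and k ≡ 2 (mod 5), then by the Chinese remainder theorem k ≡ 2 (mod 30). This is exactly k ≡ 2 (mod 30).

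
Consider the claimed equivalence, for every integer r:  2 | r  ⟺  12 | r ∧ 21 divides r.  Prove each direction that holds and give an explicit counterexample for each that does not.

Not equivalent: only (⇐) holds.

[⇒] This fails: take r = 2. Certainly 2 ∣ 2, but 12 ∤ 2.

[⇐] Suppose 12 ∣ r and 21 ∣ r. Any common multiple of 12 and 21 is a multiple of their lcm; here lcm(12, 21) = 12·21/gcd(12, 21) = 252/3 = 84, so 84 ∣ r. Since 2 ∣ 84, it follows that 2 ∣ r.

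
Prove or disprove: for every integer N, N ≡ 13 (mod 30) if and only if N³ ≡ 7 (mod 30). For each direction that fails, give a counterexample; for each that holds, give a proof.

Equivalent; both directions hold.

(⇒) Suppose N ≡ 13 (mod 30). Write N = 30j + 13. Then (30j + 13)³ = 27000j³ + 35100j² + 15210j + 2197 = 30(900j³ + 1170j² + 507j + 73) + 7, so N³ ≡ 7 (mod 30).

(⇐) Conversely, suppose N³ ≡ 7 (mod 30). The only residue r in {0, …, 29} with r³ ≡ 7 (mod 30) is r = 13, so N ≡ 13 (mod 30).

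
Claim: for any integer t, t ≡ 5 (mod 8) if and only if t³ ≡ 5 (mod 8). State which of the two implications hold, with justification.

(⟹) Suppose t ≡ 5 (mod 8). Write t = 8j + 5. Then (8j + 5)³ = 512j³ + 960j² + 600j + 125 = 8(64j³ + 120j² + 75j + 15) + 5, so t³ ≡ 5 (mod 8).

(⟸) Conversely, suppose t³ ≡ 5 (mod 8). The only residue r in {0, …, 7} with r³ ≡ 5 (mod 8) is r = 5, so t ≡ 5 (mod 8).

Equivalent; both directions hold.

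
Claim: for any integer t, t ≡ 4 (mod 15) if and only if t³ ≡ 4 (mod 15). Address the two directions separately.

(⟹) Suppose t ≡ 4 (mod 15). Write t = 15j + 4. Then (15j + 4)³ = 3375j³ + 2700j² + 720j + 64 = 15(225j³ + 180j² + 48j + 4) + 4, so t³ ≡ 4 (mod 15).

(⟸) Conversely, suppose t³ ≡ 4 (mod 15). The only residue r in {0, …, 14} with r³ ≡ 4 (mod 15) is r = 4, so t ≡ 4 (mod 15).

Both directions hold; the statement is true.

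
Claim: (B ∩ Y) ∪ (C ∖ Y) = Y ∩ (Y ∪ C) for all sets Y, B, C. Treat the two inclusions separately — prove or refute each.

(⊆) fails and (⊇) fails.

Forward inclusion. This inclusion fails. Take Y = ∅, B = ∅, C = {1}; then 1 ∈ (B ∩ Y) ∪ (C ∖ Y) but 1 ∉ Y ∩ (Y ∪ C).

Reverse inclusion. This inclusion fails. Take Y = {1}, B = ∅, C = ∅; then 1 ∈ Y ∩ (Y ∪ C) but 1 ∉ (B ∩ Y) ∪ (C ∖ Y).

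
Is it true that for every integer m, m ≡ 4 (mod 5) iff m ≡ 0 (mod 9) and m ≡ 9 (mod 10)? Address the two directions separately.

(⇒) fails; (⇐) holds.

(⟹) This fails: m = 64 gives 64 ≡ 4 (mod 5) but 64 ≡ 1 (mod 9), so the conjunction on the right does not hold.

(⟸) Conversely, if m ≡ 0 (mod 9) and m ≡ 9 (mod 10), then by the Chinese remainder theorem m ≡ 9 (mod 90). Since 9 ≡ 4 (mod 5) and 5 ∣ 90, we get m ≡ 4 (mod 5).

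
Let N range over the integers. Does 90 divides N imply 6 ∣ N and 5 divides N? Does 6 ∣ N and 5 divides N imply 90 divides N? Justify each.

The forward direction holds; the converse fails.

(⇒) If 90 ∣ N, write N = 90q. Since 90 = 15·6, N = 6·(15q), so 6 ∣ N; and since 90 = 18·5, N = 5·(18q), so 5 ∣ N.

(⇐) This fails: take N = 30. Both 6 ∣ 30 and 5 ∣ 30, yet 30 is not a multiple of 90 (since 30 = 0·90 + 30), so 90 ∤ 30.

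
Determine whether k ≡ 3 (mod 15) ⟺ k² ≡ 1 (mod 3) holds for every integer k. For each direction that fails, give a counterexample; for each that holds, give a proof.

(⟹) This fails: take k = 3. Then 3 ≡ 3 (mod 15), but 3² = 9 ≡ 0 (mod 3), not 1.

(⟸) This fails: take k = 1. Then 1² = 1 ≡ 1 (mod 3), yet 1 ≡ 1 (mod 15), not 3.

Neither direction holds.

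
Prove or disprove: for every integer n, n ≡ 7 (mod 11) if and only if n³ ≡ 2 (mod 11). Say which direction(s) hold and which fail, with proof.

Both directions hold; the statement is true.

(⟸) For the converse, argue contrapositively. If n ≢ 7 (mod 11), then n is congruent to one of 0, 1, 2, 3, 4, 5, 6, 8, 9, 10 modulo 11, and these give n³ ≡ 0, 1, 8, 5, 9, 4, 7, 6, 3, 10 respectively — never 2.

(⟹) Suppose n ≡ 7 (mod 11). Write n = 11j + 7. Then (11j + 7)³ = 1331j³ + 2541j² + 1617j + 343 = 11(121j³ + 231j² + 147j + 31) + 2, so n³ ≡ 2 (mod 11).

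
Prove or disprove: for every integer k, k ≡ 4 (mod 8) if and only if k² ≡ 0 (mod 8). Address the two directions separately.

(⟹) Suppose k ≡ 4 (mod 8). Write k = 8j + 4. Then (8j + 4)² = 64j² + 64j + 16 = 8(8j² + 8j + 2) + 0, so k² ≡ 0 (mod 8).

(⟸) This fails: take k = 0. Then 0² = 0 ≡ 0 (mod 8), yet 0 ≡ 0 (mod 8), not 4.

The forward direction holds; the converse fails.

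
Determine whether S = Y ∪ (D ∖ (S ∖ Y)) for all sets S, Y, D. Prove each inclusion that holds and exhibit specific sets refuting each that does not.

(⟹) This inclusion fails. Take S = {1}, Y = ∅, D = ∅; then 1 ∈ S but 1 ∉ Y ∪ (D ∖ (S ∖ Y)).

(⟸) This inclusion fails. Take S = ∅, Y = {1}, D = ∅; then 1 ∈ Y ∪ (D ∖ (S ∖ Y)) but 1 ∉ S.

Both inclusions fail.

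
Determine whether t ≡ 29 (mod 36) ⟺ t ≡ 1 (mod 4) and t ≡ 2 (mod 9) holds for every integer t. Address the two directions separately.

Forward direction. Suppose t ≡ 29 (mod 36); write t = 36j + 29. Since 4 ∣ 36, reducing mod 4 gives t ≡ 29 ≡ 1 (mod 4); since 9 ∣ 36, reducing mod 9 gives t ≡ 29 ≡ 2 (mod 9).

Converse. If t ≡ 1 (mod 4) and t ≡ 2 (mod 9), then by the Chinese remainder theorem t ≡ 29 (mod 36). This is exactly t ≡ 29 (mod 36).

Both directions hold.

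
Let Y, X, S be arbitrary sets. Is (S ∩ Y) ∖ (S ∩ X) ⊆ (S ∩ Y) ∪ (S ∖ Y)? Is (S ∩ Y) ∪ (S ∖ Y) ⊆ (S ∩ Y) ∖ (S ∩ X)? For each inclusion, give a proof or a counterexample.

(⊆) holds; (⊇) fails.

(⊆) Let x ∈ (S ∩ Y) ∖ (S ∩ X). Then x ∈ Y ∩ S and x ∉ X, from which x ∈ (S ∩ Y) ∪ (S ∖ Y).

(⊇) This inclusion fails. Take Y = ∅, X = ∅, S = {1}; then 1 ∈ (S ∩ Y) ∪ (S ∖ Y) but 1 ∉ (S ∩ Y) ∖ (S ∩ X).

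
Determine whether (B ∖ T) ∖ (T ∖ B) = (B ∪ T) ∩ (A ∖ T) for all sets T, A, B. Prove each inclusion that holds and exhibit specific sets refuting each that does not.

(⊆) fails; (⊇) holds.

Reverse inclusion. Let x ∈ (B ∪ T) ∩ (A ∖ T). Then x ∈ A ∩ B and x ∉ T, from which x ∈ (B ∖ T) ∖ (T ∖ B).

Forward inclusion. This inclusion fails. Take T = ∅, A = ∅, B = {1}; then 1 ∈ (B ∖ T) ∖ (T ∖ B) but 1 ∉ (B ∪ T) ∩ (A ∖ T).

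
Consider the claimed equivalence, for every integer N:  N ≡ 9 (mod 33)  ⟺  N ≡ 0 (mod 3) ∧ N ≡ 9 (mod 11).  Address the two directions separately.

Both directions hold; the statement is true.

[⇒] Suppose N ≡ 9 (mod 33); write N = 33j + 9. Since 3 ∣ 33, reducing mod 3 gives N ≡ 9 ≡ 0 (mod 3); since 11 ∣ 33, reducing mod 11 gives N ≡ 9 (mod 11).

[⇐] Conversely, if N ≡ 0 (mod 3) and N ≡ 9 (mod 11), then by the Chinese remainder theorem N ≡ 9 (mod 33). This is exactly N ≡ 9 (mod 33).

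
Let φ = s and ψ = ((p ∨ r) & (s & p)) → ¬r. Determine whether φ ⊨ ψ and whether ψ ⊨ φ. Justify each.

Neither implication holds.

[⇒] This fails. Under r = T, p = T, s = T, the left side is true but the right side is false.

[⇐] This fails. Under r = F, p = F, s = F, the left side is false but the right side is true.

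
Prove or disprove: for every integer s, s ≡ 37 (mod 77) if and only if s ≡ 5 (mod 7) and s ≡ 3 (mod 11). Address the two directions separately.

(⇒) fails and (⇐) fails.

[⇒] This fails: s = 37 gives 37 ≡ 37 (mod 77) but 37 ≡ 2 (mod 7), so the conjunction on the right does not hold.

[⇐] This fails: s = 47 satisfies both congruences on the right (47 ≡ 5 mod 7 and 47 ≡ 3 mod 11) yet 47 ≡ 47 (mod 77), not 37.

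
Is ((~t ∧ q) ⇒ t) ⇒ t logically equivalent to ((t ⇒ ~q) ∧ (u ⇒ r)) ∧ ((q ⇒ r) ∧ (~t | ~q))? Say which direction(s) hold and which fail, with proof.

Forward direction. This fails. Under u = F, q = T, t = F, r = F, the left side is true but the right side is false.

Converse. This fails. Under u = F, q = F, t = F, r = F, the left side is false but the right side is true.

Neither direction holds.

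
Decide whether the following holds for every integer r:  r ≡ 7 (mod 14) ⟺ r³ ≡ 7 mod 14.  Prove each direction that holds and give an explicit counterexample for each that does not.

Both directions hold; the statement is true.

(→) Suppose r ≡ 7 (mod 14). Write r = 14j + 7. Then (14j + 7)³ = 2744j³ + 4116j² + 2058j + 343 = 14(196j³ + 294j² + 147j + 24) + 7, so r³ ≡ 7 (mod 14).

(←) Conversely, suppose r³ ≡ 7 (mod 14). The only residue r in {0, …, 13} with r³ ≡ 7 (mod 14) is r = 7, so r ≡ 7 (mod 14).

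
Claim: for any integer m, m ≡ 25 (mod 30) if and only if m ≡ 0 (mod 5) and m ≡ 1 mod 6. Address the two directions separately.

Equivalent; both directions hold.

Forward direction. Suppose m ≡ 25 (mod 30); write m = 30j + 25. Since 5 ∣ 30, reducing mod 5 gives m ≡ 25 ≡ 0 (mod 5); since 6 ∣ 30, reducing mod 6 gives m ≡ 25 ≡ 1 (mod 6).

Converse. If m ≡ 0 (mod 5) and m ≡ 1 (mod 6), then by the Chinese remainder theorem m ≡ 25 (mod 30). This is exactly m ≡ 25 (mod 30).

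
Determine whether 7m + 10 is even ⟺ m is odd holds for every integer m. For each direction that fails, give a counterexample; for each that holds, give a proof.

[⇒] This fails: m = 2 gives 7m + 10 = 24, which is even, but 2 is even, not odd.

[⇐] This also fails: m = 7 is odd, but 7m + 10 = 59 is odd, not even.

(⇒) fails and (⇐) fails.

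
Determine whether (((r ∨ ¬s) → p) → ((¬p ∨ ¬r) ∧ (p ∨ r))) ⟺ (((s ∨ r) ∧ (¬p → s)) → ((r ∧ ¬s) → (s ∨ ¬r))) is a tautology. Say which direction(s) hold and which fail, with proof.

(⟹) Assume the antecedent. If r is true, the antecedent forces (r = T, s = F, p = F) or (r = T, s = T, p = F), and the consequent holds there. If r is false, the consequent reduces to true regardless of the other variables. Either way the consequent holds.

(⟸) This fails. Under r = F, s = T, p = F, the left side is false but the right side is true.

(⇒) holds; (⇐) fails.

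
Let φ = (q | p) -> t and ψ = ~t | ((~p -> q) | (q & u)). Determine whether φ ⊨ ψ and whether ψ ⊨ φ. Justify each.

Both directions fail.

Forward direction. This fails. Under p = F, q = F, t = T, u = F, the left side is true but the right side is false.

Converse. This fails. Under p = T, q = F, t = F, u = F, the left side is false but the right side is true.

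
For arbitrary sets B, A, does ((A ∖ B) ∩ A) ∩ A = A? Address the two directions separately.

(⊆) Let x ∈ ((A ∖ B) ∩ A) ∩ A. Then x ∈ A and x ∉ B, from which x ∈ A.

(⊇) This inclusion fails. Take B = {1}, A = {1}; then 1 ∈ A but 1 ∉ ((A ∖ B) ∩ A) ∩ A.

The sets are not equal: only the forward inclusion holds.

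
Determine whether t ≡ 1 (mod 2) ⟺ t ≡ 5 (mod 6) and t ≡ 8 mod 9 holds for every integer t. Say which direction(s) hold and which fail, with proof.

Not equivalent: only (⇐) holds.

[⇒] This fails: t = 1 gives 1 ≡ 1 (mod 2) but 1 ≡ 1 (mod 6), so the conjunction on the right does not hold.

[⇐] Conversely, if t ≡ 5 (mod 6) and t ≡ 8 (mod 9), then by the Chinese remainder theorem t ≡ 17 (mod 18). Since 17 ≡ 1 (mod 2) and 2 ∣ 18, we get t ≡ 1 (mod 2).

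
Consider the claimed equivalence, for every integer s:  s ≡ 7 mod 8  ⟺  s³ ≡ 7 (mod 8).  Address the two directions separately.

Equivalent; both directions hold.

(⇒) Suppose s ≡ 7 mod 8. Write s = 8j + 7. Then (8j + 7)³ = 512j³ + 1344j² + 1176j + 343 = 8(64j³ + 168j² + 147j + 42) + 7, so s³ ≡ 7 (mod 8).

(⇐) Conversely, suppose s³ ≡ 7 (mod 8). The only residue r in {0, …, 7} with r³ ≡ 7 (mod 8) is r = 7, so s ≡ 7 (mod 8).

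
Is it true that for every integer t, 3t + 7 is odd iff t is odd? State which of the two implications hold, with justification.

Both directions fail.

(⟹) This fails: t = 6 gives 3t + 7 = 25, which is odd, but 6 is even, not odd.

(⟸) This also fails: t = 1 is odd, but 3t + 7 = 10 is even, not odd.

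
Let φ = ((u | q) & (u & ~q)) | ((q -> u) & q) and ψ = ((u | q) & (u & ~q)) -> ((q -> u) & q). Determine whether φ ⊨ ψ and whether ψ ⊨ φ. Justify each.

[⇒] This fails. Under u = T, q = F, the left side is true but the right side is false.

[⇐] This fails. Under u = F, q = F, the left side is false but the right side is true.

Neither direction holds.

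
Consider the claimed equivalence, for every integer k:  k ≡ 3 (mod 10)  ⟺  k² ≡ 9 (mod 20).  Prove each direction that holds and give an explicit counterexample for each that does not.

Forward direction. Suppose k ≡ 3 (mod 10). Working modulo 20, k ∈ {3, 13}; for each such r, r² ≡ 9 (mod 20).

Converse. This fails: take k = 7. Then 7² = 49 ≡ 9 (mod 20), yet 7 ≡ 7 (mod 10), not 3.

Only the forward direction holds.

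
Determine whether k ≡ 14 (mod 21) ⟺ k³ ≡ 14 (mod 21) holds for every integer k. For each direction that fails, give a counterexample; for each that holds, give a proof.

(⇐) Suppose k³ ≡ 14 (mod 21). The only residue r in {0, …, 20} with r³ ≡ 14 (mod 21) is r = 14, so k ≡ 14 (mod 21).

(⇒) Suppose k ≡ 14 (mod 21). Write k = 21j + 14. Then (21j + 14)³ = 9261j³ + 18522j² + 12348j + 2744 = 21(441j³ + 882j² + 588j + 130) + 14, so k³ ≡ 14 (mod 21).

Both directions hold; the statement is true.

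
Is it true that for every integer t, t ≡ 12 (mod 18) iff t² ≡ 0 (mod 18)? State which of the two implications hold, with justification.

The forward direction holds; the converse fails.

(⇒) Suppose t ≡ 12 (mod 18). Write t = 18j + 12. Then (18j + 12)² = 324j² + 432j + 144 = 18(18j² + 24j + 8) + 0, so t² ≡ 0 (mod 18).

(⇐) This fails: take t = 0. Then 0² = 0 ≡ 0 (mod 18), yet 0 ≡ 0 (mod 18), not 12.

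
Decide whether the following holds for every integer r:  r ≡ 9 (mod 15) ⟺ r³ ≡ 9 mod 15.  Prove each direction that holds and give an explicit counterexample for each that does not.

[⇐] Suppose r³ ≡ 9 (mod 15). The only residue r in {0, …, 14} with r³ ≡ 9 (mod 15) is r = 9, so r ≡ 9 (mod 15).

[⇒] Suppose r ≡ 9 (mod 15). Write r = 15j + 9. Then (15j + 9)³ = 3375j³ + 6075j² + 3645j + 729 = 15(225j³ + 405j² + 243j + 48) + 9, so r³ ≡ 9 (mod 15).

Equivalent; both directions hold.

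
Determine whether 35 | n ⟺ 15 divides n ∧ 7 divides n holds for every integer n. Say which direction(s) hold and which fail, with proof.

(⇒) This fails: take n = 35. Certainly 35 ∣ 35, but 15 ∤ 35.

(⇐) Suppose 15 ∣ n and 7 ∣ n. Any common multiple of 15 and 7 is a multiple of their lcm; here gcd(15, 7) = 1, so lcm(15, 7) = 15·7 = 105, so 105 ∣ n. Since 35 ∣ 105, it follows that 35 ∣ n.

(⇒) fails; (⇐) holds.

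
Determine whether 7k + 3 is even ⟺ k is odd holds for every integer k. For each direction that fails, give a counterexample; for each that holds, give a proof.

Both directions hold.

(⇒) Suppose 7k + 3 is even. Since 7 is odd, 7k and k have the same parity, so 7k + 3 ≡ k + 3 (mod 2). As 3 is odd, 7k + 3 is even exactly when k is odd. Thus k is odd.

(⇐) Conversely, suppose k is odd; write k = 2j + 1. Then 7k + 3 = 7·(2j + 1) + 3 = 2·7j + 10, which is even.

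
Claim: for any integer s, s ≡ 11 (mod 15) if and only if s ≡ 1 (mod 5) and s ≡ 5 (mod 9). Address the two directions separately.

(⇐) If s ≡ 1 (mod 5) and s ≡ 5 (mod 9), then by the Chinese remainder theorem s ≡ 41 (mod 45). Since 41 ≡ 11 (mod 15) and 15 ∣ 45, we get s ≡ 11 (mod 15).

(⇒) This fails: s = 26 gives 26 ≡ 11 (mod 15) but 26 ≡ 8 (mod 9), so the conjunction on the right does not hold.

The forward direction fails; the converse holds.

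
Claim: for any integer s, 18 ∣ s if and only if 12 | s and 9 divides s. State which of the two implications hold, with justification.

(⟹) This fails: take s = 18. Certainly 18 ∣ 18, but 12 ∤ 18.

(⟸) Suppose 12 ∣ s and 9 ∣ s. Any common multiple of 12 and 9 is a multiple of their lcm; here lcm(12, 9) = 12·9/gcd(12, 9) = 108/3 = 36, so 36 ∣ s. Since 18 ∣ 36, it follows that 18 ∣ s.

Only the converse holds.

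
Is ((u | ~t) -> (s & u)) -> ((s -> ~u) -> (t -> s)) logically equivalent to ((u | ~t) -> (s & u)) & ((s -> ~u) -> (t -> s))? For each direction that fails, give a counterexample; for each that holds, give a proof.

[⇒] This fails. Under u = F, s = F, t = F, the left side is true but the right side is false.

[⇐] Assume the antecedent. If u is true, the consequent reduces to true regardless of the other variables. If u is false, the antecedent forces (u = F, s = T, t = T), and the consequent holds there. Either way the consequent holds.

Only the converse holds.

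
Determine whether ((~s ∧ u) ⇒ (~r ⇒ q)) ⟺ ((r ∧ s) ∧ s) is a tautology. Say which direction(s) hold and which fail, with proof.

(⟹) This fails. Under r = F, s = F, u = F, q = F, the left side is true but the right side is false.

(⟸) Assume the antecedent. If r is true, (~s ∧ u) ⇒ (~r ⇒ q) reduces to true regardless of the other variables. If r is false, the antecedent cannot hold. Either way (~s ∧ u) ⇒ (~r ⇒ q) holds.

Only the reverse direction holds.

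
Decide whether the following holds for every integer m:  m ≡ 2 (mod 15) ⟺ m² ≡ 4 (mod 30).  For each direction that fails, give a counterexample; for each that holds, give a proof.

(⇒) This fails: take m = 17. Then 17 ≡ 2 (mod 15), but 17² = 289 ≡ 19 (mod 30), not 4.

(⇐) This fails: take m = 8. Then 8² = 64 ≡ 4 (mod 30), yet 8 ≡ 8 (mod 15), not 2.

Both directions fail.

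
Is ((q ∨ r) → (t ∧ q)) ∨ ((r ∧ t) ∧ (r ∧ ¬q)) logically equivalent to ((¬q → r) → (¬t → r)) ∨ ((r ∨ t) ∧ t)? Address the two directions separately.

Only the forward implication holds.

[⇒] Assume the antecedent. If t is true, the consequent reduces to true regardless of the other variables. If t is false, the antecedent forces (t = F, r = F, q = F), and the consequent holds there. Either way the consequent holds.

[⇐] This fails. Under t = F, r = T, q = F, the left side is false but the right side is true.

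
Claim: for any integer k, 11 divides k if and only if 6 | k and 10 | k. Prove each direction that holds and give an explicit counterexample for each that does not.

Forward direction. This fails: take k = 11. Certainly 11 ∣ 11, but 6 ∤ 11.

Converse. This fails: take k = 30. Both 6 ∣ 30 and 10 ∣ 30, yet 30 is not a multiple of 11 (since 30 = 2·11 + 8), so 11 ∤ 30.

Both directions fail.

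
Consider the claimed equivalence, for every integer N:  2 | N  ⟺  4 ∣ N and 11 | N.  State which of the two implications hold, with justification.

Only the reverse direction holds.

(⇒) This fails: take N = 2. Certainly 2 ∣ 2, but 4 ∤ 2.

(⇐) Suppose 4 ∣ N and 11 ∣ N. Any common multiple of 4 and 11 is a multiple of their lcm; here gcd(4, 11) = 1, so lcm(4, 11) = 4·11 = 44, so 44 ∣ N. Since 2 ∣ 44, it follows that 2 ∣ N.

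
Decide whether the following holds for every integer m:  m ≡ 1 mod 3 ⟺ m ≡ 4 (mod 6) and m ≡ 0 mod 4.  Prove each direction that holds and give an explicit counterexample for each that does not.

(→) This fails: m = 1 gives 1 ≡ 1 (mod 3) but 1 ≡ 1 (mod 6), so the conjunction on the right does not hold.

(←) Conversely, if m ≡ 4 (mod 6) and m ≡ 0 (mod 4), then by the Chinese remainder theorem m ≡ 4 (mod 12). Since 4 ≡ 1 (mod 3) and 3 ∣ 12, we get m ≡ 1 (mod 3).

The forward direction fails; the converse holds.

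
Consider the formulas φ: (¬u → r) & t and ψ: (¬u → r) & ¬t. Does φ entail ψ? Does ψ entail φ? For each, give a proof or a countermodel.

[⇒] This fails. Under t = T, u = T, r = F, the left side is true but the right side is false.

[⇐] This fails. Under t = F, u = T, r = F, the left side is false but the right side is true.

Neither direction holds.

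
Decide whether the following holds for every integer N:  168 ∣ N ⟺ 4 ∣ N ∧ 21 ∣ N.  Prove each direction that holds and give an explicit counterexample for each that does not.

Forward direction. If 168 ∣ N, write N = 168q. Since 168 = 42·4, N = 4·(42q), so 4 ∣ N; and since 168 = 8·21, N = 21·(8q), so 21 ∣ N.

Converse. This fails: take N = 84. Both 4 ∣ 84 and 21 ∣ 84, yet 84 is not a multiple of 168 (since 84 = 0·168 + 84), so 168 ∤ 84.

Not equivalent: only (⇒) holds.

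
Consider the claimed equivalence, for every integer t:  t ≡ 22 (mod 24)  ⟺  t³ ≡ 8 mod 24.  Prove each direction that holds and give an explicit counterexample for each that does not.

[⇒] This fails: take t = 22. Then 22 ≡ 22 (mod 24), but 22³ = 10648 ≡ 16 (mod 24), not 8.

[⇐] This fails: take t = 2. Then 2³ = 8 ≡ 8 (mod 24), yet 2 ≡ 2 (mod 24), not 22.

Neither direction holds.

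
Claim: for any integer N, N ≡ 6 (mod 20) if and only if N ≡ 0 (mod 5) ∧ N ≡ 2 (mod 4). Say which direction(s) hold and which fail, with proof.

(⇒) fails and (⇐) fails.

Forward direction. This fails: N = 6 gives 6 ≡ 6 (mod 20) but 6 ≡ 1 (mod 5), so the conjunction on the right does not hold.

Converse. This fails: N = 10 satisfies both congruences on the right (10 ≡ 0 mod 5 and 10 ≡ 2 mod 4) yet 10 ≡ 10 (mod 20), not 6.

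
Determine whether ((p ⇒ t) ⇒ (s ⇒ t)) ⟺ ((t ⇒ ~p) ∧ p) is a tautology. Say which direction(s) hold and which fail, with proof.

Only the reverse direction holds.

(⟹) This fails. Under p = F, s = F, t = F, the left side is true but the right side is false.

(⟸) Assume the antecedent. If p is true, (p ⇒ t) ⇒ (s ⇒ t) reduces to true regardless of the other variables. If p is false, the antecedent cannot hold. Either way (p ⇒ t) ⇒ (s ⇒ t) holds.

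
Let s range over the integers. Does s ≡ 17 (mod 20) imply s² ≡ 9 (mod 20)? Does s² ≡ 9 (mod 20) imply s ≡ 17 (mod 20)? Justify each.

Forward direction. Suppose s ≡ 17 (mod 20). Write s = 20j + 17. Then (20j + 17)² = 400j² + 680j + 289 = 20(20j² + 34j + 14) + 9, so s² ≡ 9 (mod 20).

Converse. This fails: take s = 3. Then 3² = 9 ≡ 9 (mod 20), yet 3 ≡ 3 (mod 20), not 17.

(⇒) holds; (⇐) fails.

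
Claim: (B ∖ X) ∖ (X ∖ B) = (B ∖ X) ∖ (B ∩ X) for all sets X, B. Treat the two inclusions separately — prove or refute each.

Both inclusions hold; the sets are equal.

(⟸) Let x ∈ (B ∖ X) ∖ (B ∩ X). Then x ∈ B and x ∉ X, from which x ∈ (B ∖ X) ∖ (X ∖ B).

(⟹) Let x ∈ (B ∖ X) ∖ (X ∖ B). Then x ∈ B and x ∉ X, from which x ∈ (B ∖ X) ∖ (B ∩ X).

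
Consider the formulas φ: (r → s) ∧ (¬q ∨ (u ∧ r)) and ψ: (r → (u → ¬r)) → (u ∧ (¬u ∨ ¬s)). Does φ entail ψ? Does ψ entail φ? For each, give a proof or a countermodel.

Both directions fail.

(→) This fails. Under q = F, u = F, s = F, r = F, the left side is true but the right side is false.

(←) This fails. Under q = T, u = T, s = F, r = F, the left side is false but the right side is true.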